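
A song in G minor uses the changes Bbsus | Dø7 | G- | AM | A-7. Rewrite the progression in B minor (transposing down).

Dsus F#ø7 B- C#M C#-7

G minor down to B minor is a minor sixth; each chord root moves by that interval while the quality stays the same.
Bbsus: root Bb down a minor sixth → D, giving Dsus.
Dø7: root D down a minor sixth → F#, giving F#ø7.
G-: root G down a minor sixth → B, giving B-.
AM: root A down a minor sixth → C#, giving C#M.
A-7: root A down a minor sixth → C#, giving C#-7.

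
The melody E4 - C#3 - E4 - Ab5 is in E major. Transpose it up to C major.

E major to C major up is a minor sixth, so every note moves up by that interval.
E4 gives C5
C#3 gives A3
E4 gives C5
Ab5 gives Fb6

C5 A3 C5 Fb6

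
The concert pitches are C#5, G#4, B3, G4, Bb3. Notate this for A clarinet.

The A clarinet sounds a minor third below written, so the written part must be a minor third above concert — transpose each note up.
C#5 -> E5
G#4 -> B4
B3 -> D4
G4 -> Bb4
Bb3 -> Db4

E5 B4 D4 Bb4 Db4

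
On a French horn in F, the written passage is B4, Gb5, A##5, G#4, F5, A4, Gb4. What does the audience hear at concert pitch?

The French horn in F sounds a perfect fifth below written, so transpose each written note down a perfect fifth.
B4 becomes E4
Gb5 becomes Cb5
A##5 becomes D##5
G#4 becomes C#4
F5 becomes Bb4
A4 becomes D4
Gb4 becomes Cb4

E4 Cb5 D##5 C#4 Bb4 D4 Cb4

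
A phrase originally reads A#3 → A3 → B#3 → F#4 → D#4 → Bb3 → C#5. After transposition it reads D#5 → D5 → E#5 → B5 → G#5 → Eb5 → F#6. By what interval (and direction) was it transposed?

up a perfect eleventh

From A#3 to D#5 is 11 letter names — an eleventh of some quality.
A#3 to D#5 is 17 semitones, which makes it a perfect eleventh; the second version is higher, so the direction is up.
Checking another pair — C#5 → F#6 — gives the same interval.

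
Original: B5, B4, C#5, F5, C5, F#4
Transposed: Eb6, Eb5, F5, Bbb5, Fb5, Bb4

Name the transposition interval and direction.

up a diminished fourth

Take the first pair: B5 → Eb6. B to E spans 4 letter names, so the interval is some kind of fourth.
B5 to Eb6 is 4 semitones, which makes it a diminished fourth; the second version is higher, so the direction is up.
Checking another pair — F#4 → Bb4 — gives the same interval.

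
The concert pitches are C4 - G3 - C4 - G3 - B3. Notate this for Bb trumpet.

Written C4 sounds as Bb3 on the Bb trumpet, so concert pitches are written a major second up.
C4 becomes D4
G3 becomes A3
C4 becomes D4
G3 becomes A3
B3 becomes C#4

D4 A3 D4 A3 C#4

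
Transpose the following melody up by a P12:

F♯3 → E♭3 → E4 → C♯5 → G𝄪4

C#5 Bb4 B5 G#6 D##6

F#3: a twelfth up reaches C, and 19 semitones makes it C#5.
Eb3: a twelfth up reaches B, and 19 semitones makes it Bb4.
E4 up a perfect twelfth is B5.
A perfect twelfth up from C#5 gives G#6.
G##4: a twelfth up reaches D, and 19 semitones makes it D##6.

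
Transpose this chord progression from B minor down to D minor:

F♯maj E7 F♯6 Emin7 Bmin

Amaj G7 A6 Gmin7 Dmin

B minor down to D minor is a major sixth; each chord root moves by that interval while the quality stays the same.
F♯maj: root F♯ down a major sixth → A, giving Amaj.
E7: root E down a major sixth → G, giving G7.
F♯6: root F♯ down a major sixth → A, giving A6.
Emin7: root E down a major sixth → G, giving Gmin7.
Bmin: root B down a major sixth → D, giving Dmin.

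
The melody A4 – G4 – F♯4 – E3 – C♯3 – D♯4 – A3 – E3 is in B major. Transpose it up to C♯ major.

From B up to C♯ is a major second; apply that to each pitch.
A4 gives B4
G4 gives A4
F#4 gives G#4
E3 gives F#3
C#3 gives D#3
D#4 gives E#4
A3 gives B3
E3 gives F#3

B4 A4 G#4 F#3 D#3 E#4 B3 F#3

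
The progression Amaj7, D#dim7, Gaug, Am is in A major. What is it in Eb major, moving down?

Ebmaj7 Adim7 Dbaug Ebm

A major down to Eb major is an augmented fourth; each chord root moves by that interval while the quality stays the same.
Amaj7: root A down an augmented fourth → Eb, giving Ebmaj7.
D#dim7: root D# down an augmented fourth → A, giving Adim7.
Gaug: root G down an augmented fourth → Db, giving Dbaug.
Am: root A down an augmented fourth → Eb, giving Ebm.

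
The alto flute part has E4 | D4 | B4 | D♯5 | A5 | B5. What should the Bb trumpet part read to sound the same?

C#4 B3 G#4 B#4 F#5 G#5

First find concert pitch: the alto flute sounds a perfect fourth below written, so E4 D4 B4 D♯5 A5 B5 sounds B3 A3 F#4 A#4 E5 F#5.
Then write for Bb trumpet: it sounds a major second below written, so the part must be a major second above concert.
B3 → C#4
A3 → B3
F#4 → G#4
A#4 → B#4
E5 → F#5
F#5 → G#5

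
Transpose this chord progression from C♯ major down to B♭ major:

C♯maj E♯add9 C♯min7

C♯ major down to B♭ major is an augmented second; each chord root moves by that interval while the quality stays the same.
C♯maj: root C♯ down an augmented second → Bb, giving Bbmaj.
E♯add9: root E♯ down an augmented second → D, giving Dadd9.
C♯min7: root C♯ down an augmented second → Bb, giving Bbmin7.

Bbmaj Dadd9 Bbmin7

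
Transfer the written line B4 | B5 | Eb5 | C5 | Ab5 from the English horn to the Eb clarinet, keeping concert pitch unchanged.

First find concert pitch: the English horn sounds a perfect fifth below written, so B4 B5 Eb5 C5 Ab5 sounds E4 E5 Ab4 F4 Db5.
Then write for Eb clarinet: it sounds a minor third above written, so the part must be a minor third below concert.
E4 → C#4
E5 → C#5
Ab4 → F4
F4 → D4
Db5 → Bb4

C#4 C#5 F4 D4 Bb4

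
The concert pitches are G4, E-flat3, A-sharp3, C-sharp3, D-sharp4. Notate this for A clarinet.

Bb4 Gb3 C#4 E3 F#4

The A clarinet sounds a minor third below written, so the written part must be a minor third above concert — transpose each note up.
G4 to Bb4
Eb3 to Gb3
A#3 to C#4
C#3 to E3
D#4 to F#4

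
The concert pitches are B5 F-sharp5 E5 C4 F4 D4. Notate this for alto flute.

E6 B5 A5 F4 Bb4 G4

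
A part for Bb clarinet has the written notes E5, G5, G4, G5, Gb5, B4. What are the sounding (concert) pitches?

D5 F5 F4 F5 Fb5 A4

Written C4 on the Bb clarinet sounds as Bb3, a major second lower; apply that shift to every note.
E5 -> D5
G5 -> F5
G4 -> F4
G5 -> F5
Gb5 -> Fb5
B4 -> A4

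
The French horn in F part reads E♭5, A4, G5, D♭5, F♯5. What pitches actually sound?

Written C4 on the French horn in F sounds as F3, a perfect fifth lower; apply that shift to every note.
Eb5 to Ab4
A4 to D4
G5 to C5
Db5 to Gb4
F#5 to B4

Ab4 D4 C5 Gb4 B4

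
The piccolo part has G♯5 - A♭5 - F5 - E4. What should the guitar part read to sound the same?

G#7 Ab7 F7 E6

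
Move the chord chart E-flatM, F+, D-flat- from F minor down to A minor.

GM A+ F-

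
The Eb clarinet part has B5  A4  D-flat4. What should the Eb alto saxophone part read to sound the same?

B6 A5 Db5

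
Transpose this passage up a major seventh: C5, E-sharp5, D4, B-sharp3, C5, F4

C5: a seventh up reaches B, and 11 semitones makes it B5.
E#5: a seventh up reaches D, and 11 semitones makes it D##6.
A major seventh up from D4 gives C#5.
A major seventh up from B#3 gives A##4.
A major seventh up from C5 gives B5.
F4: a seventh up reaches E, and 11 semitones makes it E5.

B5 D##6 C#5 A##4 B5 E5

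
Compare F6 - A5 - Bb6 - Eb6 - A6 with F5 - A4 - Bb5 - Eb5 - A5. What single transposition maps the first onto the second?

down a perfect octave

From F6 to F5 is 8 letter names — an octave of some quality.
F5 to F6 is 12 semitones, which makes it a perfect octave; the second version is lower, so the direction is down.
Checking another pair — A6 → A5 — gives the same interval.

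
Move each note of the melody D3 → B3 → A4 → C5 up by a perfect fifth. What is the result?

D3: a fifth up reaches A, and 7 semitones makes it A3.
B3 up a perfect fifth is F#4.
A4: a fifth up reaches E, and 7 semitones makes it E5.
C5: a fifth up reaches G, and 7 semitones makes it G5.

A3 F#4 E5 G5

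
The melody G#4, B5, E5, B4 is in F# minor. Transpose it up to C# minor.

F# minor to C# minor up is a perfect fifth, so every note moves up by that interval.
G#4 to D#5
B5 to F#6
E5 to B5
B4 to F#5

D#5 F#6 B5 F#5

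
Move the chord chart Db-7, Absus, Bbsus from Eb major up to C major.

Bb-7 Fsus Gsus

Eb major up to C major is a major sixth; each chord root moves by that interval while the quality stays the same.
Db-7: root Db up a major sixth → Bb, giving Bb-7.
Absus: root Ab up a major sixth → F, giving Fsus.
Bbsus: root Bb up a major sixth → G, giving Gsus.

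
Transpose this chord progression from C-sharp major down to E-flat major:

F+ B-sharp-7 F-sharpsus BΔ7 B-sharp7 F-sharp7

C-sharp major down to E-flat major is an augmented sixth; each chord root moves by that interval while the quality stays the same.
F+: root F down an augmented sixth → Abb, giving Abb+.
B-sharp-7: root B-sharp down an augmented sixth → D, giving D-7.
F-sharpsus: root F-sharp down an augmented sixth → Ab, giving Absus.
BΔ7: root B down an augmented sixth → Db, giving DbΔ7.
B-sharp7: root B-sharp down an augmented sixth → D, giving D7.
F-sharp7: root F-sharp down an augmented sixth → Ab, giving Ab7.

Abb+ D-7 Absus DbΔ7 D7 Ab7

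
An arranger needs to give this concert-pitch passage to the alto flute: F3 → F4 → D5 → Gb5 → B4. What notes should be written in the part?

The alto flute sounds a perfect fourth below written, so the written part must be a perfect fourth above concert — transpose each note up.
F3 -> Bb3
F4 -> Bb4
D5 -> G5
Gb5 -> Cb6
B4 -> E5

Bb3 Bb4 G5 Cb6 E5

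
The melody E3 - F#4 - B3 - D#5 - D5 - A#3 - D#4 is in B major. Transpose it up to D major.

B major to D major up is a minor third, so every note moves up by that interval.
E3 -> G3
F#4 -> A4
B3 -> D4
D#5 -> F#5
D5 -> F5
A#3 -> C#4
D#4 -> F#4

G3 A4 D4 F#5 F5 C#4 F#4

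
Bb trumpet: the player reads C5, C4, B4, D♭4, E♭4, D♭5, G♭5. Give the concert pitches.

The Bb trumpet sounds a major second below written, so transpose each written note down a major second.
C5 → Bb4
C4 → Bb3
B4 → A4
Db4 → Cb4
Eb4 → Db4
Db5 → Cb5
Gb5 → Fb5

Bb4 Bb3 A4 Cb4 Db4 Cb5 Fb5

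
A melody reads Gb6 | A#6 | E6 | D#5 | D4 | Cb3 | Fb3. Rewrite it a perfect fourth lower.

A perfect fourth down from Gb6 gives Db6.
A#6: a fourth down reaches E, and 5 semitones makes it E#6.
E6: a fourth down reaches B, and 5 semitones makes it B5.
D#5 down a perfect fourth is A#4.
D4: a fourth down reaches A, and 5 semitones makes it A3.
A perfect fourth down from Cb3 gives Gb2.
A perfect fourth down from Fb3 gives Cb3.

Db6 E#6 B5 A#4 A3 Gb2 Cb3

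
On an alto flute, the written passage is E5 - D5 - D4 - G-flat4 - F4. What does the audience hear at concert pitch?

B4 A4 A3 Db4 C4

The alto flute sounds a perfect fourth below written, so transpose each written note down a perfect fourth.
E5 becomes B4
D5 becomes A4
D4 becomes A3
Gb4 becomes Db4
F4 becomes C4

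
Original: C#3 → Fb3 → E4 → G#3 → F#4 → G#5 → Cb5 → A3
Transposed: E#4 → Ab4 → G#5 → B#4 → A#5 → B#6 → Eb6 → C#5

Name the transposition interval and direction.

up a major tenth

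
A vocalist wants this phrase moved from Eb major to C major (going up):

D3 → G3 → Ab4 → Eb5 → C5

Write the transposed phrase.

Eb major to C major up is a major sixth, so every note moves up by that interval.
D3 to B3
G3 to E4
Ab4 to F5
Eb5 to C6
C5 to A5

B3 E4 F5 C6 A5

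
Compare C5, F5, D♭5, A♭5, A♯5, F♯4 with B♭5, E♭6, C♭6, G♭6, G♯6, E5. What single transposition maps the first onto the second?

From C5 to Bb5 is 7 letter names — a seventh of some quality.
C5 to Bb5 is 10 semitones, which makes it a minor seventh; the second version is higher, so the direction is up.
Checking another pair — F#4 → E5 — gives the same interval.

up a minor seventh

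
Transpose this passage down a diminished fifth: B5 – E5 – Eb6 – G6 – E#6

E#5 A#4 A5 C#6 A##5

B5: a fifth down reaches E, and 6 semitones makes it E#5.
E5: a fifth down reaches A, and 6 semitones makes it A#4.
A diminished fifth down from Eb6 gives A5.
G6 down a diminished fifth is C#6.
E#6: a fifth down reaches A, and 6 semitones makes it A##5.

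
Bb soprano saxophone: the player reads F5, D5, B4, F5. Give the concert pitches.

Eb5 C5 A4 Eb5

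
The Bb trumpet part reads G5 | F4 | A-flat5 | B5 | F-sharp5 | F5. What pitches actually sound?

Written C4 on the Bb trumpet sounds as Bb3, a major second lower; apply that shift to every note.
G5 gives F5
F4 gives Eb4
Ab5 gives Gb5
B5 gives A5
F#5 gives E5
F5 gives Eb5

F5 Eb4 Gb5 A5 E5 Eb5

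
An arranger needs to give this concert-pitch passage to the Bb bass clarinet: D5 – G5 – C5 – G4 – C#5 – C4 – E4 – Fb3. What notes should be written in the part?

E6 A6 D6 A5 D#6 D5 F#5 Gb4

Written C4 sounds as Bb2 on the Bb bass clarinet, so concert pitches are written a major ninth up.
D5 becomes E6
G5 becomes A6
C5 becomes D6
G4 becomes A5
C#5 becomes D#6
C4 becomes D5
E4 becomes F#5
Fb3 becomes Gb4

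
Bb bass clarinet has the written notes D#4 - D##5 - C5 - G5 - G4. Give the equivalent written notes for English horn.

First find concert pitch: the Bb bass clarinet sounds a major ninth below written, so D#4 D##5 C5 G5 G4 sounds C#3 C##4 Bb3 F4 F3.
Then write for English horn: it sounds a perfect fifth below written, so the part must be a perfect fifth above concert.
C#3 → G#3
C##4 → G##4
Bb3 → F4
F4 → C5
F3 → C4

G#3 G##4 F4 C5 C4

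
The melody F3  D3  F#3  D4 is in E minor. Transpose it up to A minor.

Bb3 G3 B3 G4

E minor to A minor up is a perfect fourth, so every note moves up by that interval.
F3 gives Bb3
D3 gives G3
F#3 gives B3
D4 gives G4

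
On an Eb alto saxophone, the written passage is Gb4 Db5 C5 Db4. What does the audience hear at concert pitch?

The Eb alto saxophone sounds a major sixth below written, so transpose each written note down a major sixth.
Gb4 gives Bbb3
Db5 gives Fb4
C5 gives Eb4
Db4 gives Fb3

Bbb3 Fb4 Eb4 Fb3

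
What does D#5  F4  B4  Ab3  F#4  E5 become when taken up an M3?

F##5 A4 D#5 C4 A#4 G#5

D#5 to F##5
F4 to A4
B4 to D#5
Ab3 to C4
F#4 to A#4
E5 to G#5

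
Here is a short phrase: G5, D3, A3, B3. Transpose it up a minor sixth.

Eb6 Bb3 F4 G4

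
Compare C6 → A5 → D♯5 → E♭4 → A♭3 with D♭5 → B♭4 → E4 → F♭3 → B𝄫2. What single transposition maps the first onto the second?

down a major seventh

Take the first pair: C6 → Db5. C to D spans 7 letter names, so the interval is some kind of seventh.
Db5 to C6 is 11 semitones, which makes it a major seventh; the second version is lower, so the direction is down.
Checking another pair — Ab3 → Bbb2 — gives the same interval.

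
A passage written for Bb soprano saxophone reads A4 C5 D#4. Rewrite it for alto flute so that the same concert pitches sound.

C5 Eb5 F#4

First find concert pitch: the Bb soprano saxophone sounds a major second below written, so A4 C5 D#4 sounds G4 Bb4 C#4.
Then write for alto flute: it sounds a perfect fourth below written, so the part must be a perfect fourth above concert.
G4 → C5
Bb4 → Eb5
C#4 → F#4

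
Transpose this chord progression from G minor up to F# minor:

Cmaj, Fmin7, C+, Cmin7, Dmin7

Bmaj Emin7 B+ Bmin7 C#min7

G minor up to F# minor is a major seventh; each chord root moves by that interval while the quality stays the same.
Cmaj: root C up a major seventh → B, giving Bmaj.
Fmin7: root F up a major seventh → E, giving Emin7.
C+: root C up a major seventh → B, giving B+.
Cmin7: root C up a major seventh → B, giving Bmin7.
Dmin7: root D up a major seventh → C#, giving C#min7.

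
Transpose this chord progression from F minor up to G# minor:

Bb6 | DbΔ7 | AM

F minor up to G# minor is an augmented second; each chord root moves by that interval while the quality stays the same.
Bb6: root Bb up an augmented second → C#, giving C#6.
DbΔ7: root Db up an augmented second → E, giving EΔ7.
AM: root A up an augmented second → B#, giving B#M.

C#6 EΔ7 B#M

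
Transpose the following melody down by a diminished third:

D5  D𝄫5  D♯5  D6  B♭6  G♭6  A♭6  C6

D5 → B#4
Dbb5 → Bb4
D#5 → B##4
D6 → B#5
Bb6 → G#6
Gb6 → E6
Ab6 → F#6
C6 → A#5

B#4 Bb4 B##4 B#5 G#6 E6 F#6 A#5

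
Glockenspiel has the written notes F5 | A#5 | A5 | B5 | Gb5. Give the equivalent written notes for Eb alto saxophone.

D8 F##8 F#8 G#8 Eb8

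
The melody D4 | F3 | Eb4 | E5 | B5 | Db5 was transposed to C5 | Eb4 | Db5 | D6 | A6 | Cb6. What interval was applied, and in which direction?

From D4 to C5 is 7 letter names — a seventh of some quality.
D4 to C5 is 10 semitones, which makes it a minor seventh; the second version is higher, so the direction is up.
Checking another pair — Db5 → Cb6 — gives the same interval.

up a minor seventh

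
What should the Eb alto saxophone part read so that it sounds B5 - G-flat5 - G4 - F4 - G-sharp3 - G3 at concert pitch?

G#6 Eb6 E5 D5 E#4 E4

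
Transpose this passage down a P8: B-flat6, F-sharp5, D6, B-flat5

Bb5 F#4 D5 Bb4

Bb6: an octave down reaches B, and 12 semitones makes it Bb5.
F#5 down a perfect octave is F#4.
A perfect octave down from D6 gives D5.
Bb5 down a perfect octave is Bb4.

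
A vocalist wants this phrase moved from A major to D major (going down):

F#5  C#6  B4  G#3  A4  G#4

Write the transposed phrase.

B4 F#5 E4 C#3 D4 C#4

From A down to D is a perfect fifth; apply that to each pitch.
F#5 gives B4
C#6 gives F#5
B4 gives E4
G#3 gives C#3
A4 gives D4
G#4 gives C#4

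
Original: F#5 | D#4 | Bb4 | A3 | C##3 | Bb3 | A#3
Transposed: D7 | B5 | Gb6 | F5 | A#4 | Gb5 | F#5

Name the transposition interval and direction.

up a minor thirteenth

From F#5 to D7 is 13 letter names — a thirteenth of some quality.
F#5 to D7 is 20 semitones, which makes it a minor thirteenth; the second version is higher, so the direction is up.
Checking another pair — A#3 → F#5 — gives the same interval.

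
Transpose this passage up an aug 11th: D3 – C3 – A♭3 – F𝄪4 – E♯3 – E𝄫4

G#4 F#4 D5 B##5 A##4 Ab5

D3 up an augmented eleventh is G#4.
An augmented eleventh up from C3 gives F#4.
An augmented eleventh up from Ab3 gives D5.
F##4 up an augmented eleventh is B##5.
E#3 up an augmented eleventh is A##4.
Ebb4: an eleventh up reaches A, and 18 semitones makes it Ab5.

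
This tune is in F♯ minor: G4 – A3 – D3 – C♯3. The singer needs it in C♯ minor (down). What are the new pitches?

D4 E3 A2 G#2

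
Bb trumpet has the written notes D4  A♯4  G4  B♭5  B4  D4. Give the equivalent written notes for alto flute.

First find concert pitch: the Bb trumpet sounds a major second below written, so D4 A♯4 G4 B♭5 B4 D4 sounds C4 G#4 F4 Ab5 A4 C4.
Then write for alto flute: it sounds a perfect fourth below written, so the part must be a perfect fourth above concert.
C4 → F4
G#4 → C#5
F4 → Bb4
Ab5 → Db6
A4 → D5
C4 → F4

F4 C#5 Bb4 Db6 D5 F4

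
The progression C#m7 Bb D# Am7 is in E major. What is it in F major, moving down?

E major down to F major is a major seventh; each chord root moves by that interval while the quality stays the same.
C#m7: root C# down a major seventh → D, giving Dm7.
Bb: root Bb down a major seventh → Cb, giving Cb.
D#: root D# down a major seventh → E, giving E.
Am7: root A down a major seventh → Bb, giving Bbm7.

Dm7 Cb E Bbm7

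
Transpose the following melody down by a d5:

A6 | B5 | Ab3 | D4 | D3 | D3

D#6 E#5 D3 G#3 G#2 G#2

A6 → D#6
B5 → E#5
Ab3 → D3
D4 → G#3
D3 → G#2
D3 → G#2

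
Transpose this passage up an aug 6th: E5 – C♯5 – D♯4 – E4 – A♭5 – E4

C##6 A##5 B##4 C##5 F#6 C##5

E5: a sixth up reaches C, and 10 semitones makes it C##6.
C#5 up an augmented sixth is A##5.
D#4 up an augmented sixth is B##4.
An augmented sixth up from E4 gives C##5.
Ab5 up an augmented sixth is F#6.
E4 up an augmented sixth is C##5.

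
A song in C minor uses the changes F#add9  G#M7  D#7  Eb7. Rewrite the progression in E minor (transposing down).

A#add9 B#M7 F##7 G7

C minor down to E minor is a minor sixth; each chord root moves by that interval while the quality stays the same.
F#add9: root F# down a minor sixth → A#, giving A#add9.
G#M7: root G# down a minor sixth → B#, giving B#M7.
D#7: root D# down a minor sixth → F##, giving F##7.
Eb7: root Eb down a minor sixth → G, giving G7.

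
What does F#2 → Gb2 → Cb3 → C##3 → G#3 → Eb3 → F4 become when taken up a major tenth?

A#3 Bb3 Eb4 E##4 B#4 G4 A5

F#2 -> A#3
Gb2 -> Bb3
Cb3 -> Eb4
C##3 -> E##4
G#3 -> B#4
Eb3 -> G4
F4 -> A5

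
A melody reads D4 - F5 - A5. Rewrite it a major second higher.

D4 to E4
F5 to G5
A5 to B5

E4 G5 B5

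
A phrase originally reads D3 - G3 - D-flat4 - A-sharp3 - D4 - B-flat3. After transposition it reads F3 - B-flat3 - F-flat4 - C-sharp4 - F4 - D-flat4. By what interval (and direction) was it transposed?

up a minor third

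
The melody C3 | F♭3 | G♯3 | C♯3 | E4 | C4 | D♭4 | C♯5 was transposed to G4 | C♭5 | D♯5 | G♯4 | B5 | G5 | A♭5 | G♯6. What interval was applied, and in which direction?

up a perfect twelfth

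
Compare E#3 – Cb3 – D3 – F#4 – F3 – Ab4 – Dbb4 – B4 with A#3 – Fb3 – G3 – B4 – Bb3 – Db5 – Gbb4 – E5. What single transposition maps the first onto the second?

up a perfect fourth

From E#3 to A#3 is 4 letter names — a fourth of some quality.
E#3 to A#3 is 5 semitones, which makes it a perfect fourth; the second version is higher, so the direction is up.
Checking another pair — B4 → E5 — gives the same interval.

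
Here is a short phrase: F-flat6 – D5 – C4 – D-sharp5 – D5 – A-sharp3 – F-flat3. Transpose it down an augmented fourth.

An augmented fourth down from Fb6 gives Cbb6.
D5: a fourth down reaches A, and 6 semitones makes it Ab4.
C4 down an augmented fourth is Gb3.
D#5: a fourth down reaches A, and 6 semitones makes it A4.
D5 down an augmented fourth is Ab4.
A#3 down an augmented fourth is E3.
Fb3 down an augmented fourth is Cbb3.

Cbb6 Ab4 Gb3 A4 Ab4 E3 Cbb3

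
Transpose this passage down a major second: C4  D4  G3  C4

A major second down from C4 gives Bb3.
D4: a second down reaches C, and 2 semitones makes it C4.
G3 down a major second is F3.
A major second down from C4 gives Bb3.

Bb3 C4 F3 Bb3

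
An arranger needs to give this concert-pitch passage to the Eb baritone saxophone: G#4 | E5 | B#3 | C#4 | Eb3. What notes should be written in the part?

E#6 C#7 G##5 A#5 C5

The Eb baritone saxophone sounds a major thirteenth below written, so the written part must be a major thirteenth above concert — transpose each note up.
G#4 -> E#6
E5 -> C#7
B#3 -> G##5
C#4 -> A#5
Eb3 -> C5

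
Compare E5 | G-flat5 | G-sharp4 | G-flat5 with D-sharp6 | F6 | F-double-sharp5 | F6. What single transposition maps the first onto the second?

up a major seventh

From E5 to D#6 is 7 letter names — a seventh of some quality.
E5 to D#6 is 11 semitones, which makes it a major seventh; the second version is higher, so the direction is up.
Checking another pair — Gb5 → F6 — gives the same interval.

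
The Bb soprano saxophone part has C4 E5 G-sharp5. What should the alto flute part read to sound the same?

Eb4 G5 B5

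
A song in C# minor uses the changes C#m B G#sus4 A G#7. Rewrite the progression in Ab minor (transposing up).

Abm Gb Ebsus4 Fb Eb7

C# minor up to Ab minor is a diminished sixth; each chord root moves by that interval while the quality stays the same.
C#m: root C# up a diminished sixth → Ab, giving Abm.
B: root B up a diminished sixth → Gb, giving Gb.
G#sus4: root G# up a diminished sixth → Eb, giving Ebsus4.
A: root A up a diminished sixth → Fb, giving Fb.
G#7: root G# up a diminished sixth → Eb, giving Eb7.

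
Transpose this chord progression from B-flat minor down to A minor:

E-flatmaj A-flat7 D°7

B-flat minor down to A minor is a minor second; each chord root moves by that interval while the quality stays the same.
E-flatmaj: root E-flat down a minor second → D, giving Dmaj.
A-flat7: root A-flat down a minor second → G, giving G7.
D°7: root D down a minor second → C#, giving C#°7.

Dmaj G7 C#°7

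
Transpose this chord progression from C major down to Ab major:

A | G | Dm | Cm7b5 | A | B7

C major down to Ab major is a major third; each chord root moves by that interval while the quality stays the same.
A: root A down a major third → F, giving F.
G: root G down a major third → Eb, giving Eb.
Dm: root D down a major third → Bb, giving Bbm.
Cm7b5: root C down a major third → Ab, giving Abm7b5.
A: root A down a major third → F, giving F.
B7: root B down a major third → G, giving G7.

F Eb Bbm Abm7b5 F G7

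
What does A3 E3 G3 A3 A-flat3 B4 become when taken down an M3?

A3: a third down reaches F, and 4 semitones makes it F3.
E3 down a major third is C3.
G3 down a major third is Eb3.
A3 down a major third is F3.
Ab3 down a major third is Fb3.
B4 down a major third is G4.

F3 C3 Eb3 F3 Fb3 G4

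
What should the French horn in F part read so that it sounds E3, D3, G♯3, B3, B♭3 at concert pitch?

The French horn in F sounds a perfect fifth below written, so the written part must be a perfect fifth above concert — transpose each note up.
E3 becomes B3
D3 becomes A3
G#3 becomes D#4
B3 becomes F#4
Bb3 becomes F4

B3 A3 D#4 F#4 F4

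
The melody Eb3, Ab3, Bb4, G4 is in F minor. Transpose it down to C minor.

F minor to C minor down is a perfect fourth, so every note moves down by that interval.
Eb3 gives Bb2
Ab3 gives Eb3
Bb4 gives F4
G4 gives D4

Bb2 Eb3 F4 D4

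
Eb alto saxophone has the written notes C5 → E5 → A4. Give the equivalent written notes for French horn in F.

Bb4 D5 G4

First find concert pitch: the Eb alto saxophone sounds a major sixth below written, so C5 E5 A4 sounds Eb4 G4 C4.
Then write for French horn in F: it sounds a perfect fifth below written, so the part must be a perfect fifth above concert.
Eb4 → Bb4
G4 → D5
C4 → G4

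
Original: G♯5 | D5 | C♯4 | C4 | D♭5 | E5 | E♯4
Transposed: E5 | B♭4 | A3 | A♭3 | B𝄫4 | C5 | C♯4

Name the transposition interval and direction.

From G#5 to E5 is 3 letter names — a third of some quality.
E5 to G#5 is 4 semitones, which makes it a major third; the second version is lower, so the direction is down.
Checking another pair — E#4 → C#4 — gives the same interval.

down a major third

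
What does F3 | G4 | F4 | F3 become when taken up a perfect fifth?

C4 D5 C5 C4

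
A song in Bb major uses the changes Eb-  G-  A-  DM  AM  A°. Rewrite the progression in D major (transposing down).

G- B- C#- F#M C#M C#°

Bb major down to D major is a minor sixth; each chord root moves by that interval while the quality stays the same.
Eb-: root Eb down a minor sixth → G, giving G-.
G-: root G down a minor sixth → B, giving B-.
A-: root A down a minor sixth → C#, giving C#-.
DM: root D down a minor sixth → F#, giving F#M.
AM: root A down a minor sixth → C#, giving C#M.
A°: root A down a minor sixth → C#, giving C#°.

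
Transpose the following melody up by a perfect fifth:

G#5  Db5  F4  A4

D#6 Ab5 C5 E5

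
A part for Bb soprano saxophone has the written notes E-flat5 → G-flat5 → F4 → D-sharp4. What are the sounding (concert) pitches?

Written C4 on the Bb soprano saxophone sounds as Bb3, a major second lower; apply that shift to every note.
Eb5 gives Db5
Gb5 gives Fb5
F4 gives Eb4
D#4 gives C#4

Db5 Fb5 Eb4 C#4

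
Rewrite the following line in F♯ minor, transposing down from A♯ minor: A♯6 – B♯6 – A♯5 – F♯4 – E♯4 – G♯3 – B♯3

A♯ minor to F♯ minor down is a major third, so every note moves down by that interval.
A#6 -> F#6
B#6 -> G#6
A#5 -> F#5
F#4 -> D4
E#4 -> C#4
G#3 -> E3
B#3 -> G#3

F#6 G#6 F#5 D4 C#4 E3 G#3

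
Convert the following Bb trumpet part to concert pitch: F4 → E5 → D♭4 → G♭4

Eb4 D5 Cb4 Fb4

Written C4 on the Bb trumpet sounds as Bb3, a major second lower; apply that shift to every note.
F4 -> Eb4
E5 -> D5
Db4 -> Cb4
Gb4 -> Fb4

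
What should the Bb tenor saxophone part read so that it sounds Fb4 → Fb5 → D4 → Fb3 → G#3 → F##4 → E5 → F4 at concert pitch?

Written C4 sounds as Bb2 on the Bb tenor saxophone, so concert pitches are written a major ninth up.
Fb4 gives Gb5
Fb5 gives Gb6
D4 gives E5
Fb3 gives Gb4
G#3 gives A#4
F##4 gives G##5
E5 gives F#6
F4 gives G5

Gb5 Gb6 E5 Gb4 A#4 G##5 F#6 G5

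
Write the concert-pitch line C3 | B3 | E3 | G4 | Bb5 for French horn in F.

Written C4 sounds as F3 on the French horn in F, so concert pitches are written a perfect fifth up.
C3 → G3
B3 → F#4
E3 → B3
G4 → D5
Bb5 → F6

G3 F#4 B3 D5 F6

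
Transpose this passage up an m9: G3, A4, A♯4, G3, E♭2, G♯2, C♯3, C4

Ab4 Bb5 B5 Ab4 Fb3 A3 D4 Db5

G3 up a minor ninth is Ab4.
A4 up a minor ninth is Bb5.
A#4 up a minor ninth is B5.
G3 up a minor ninth is Ab4.
Eb2 up a minor ninth is Fb3.
G#2 up a minor ninth is A3.
C#3: a ninth up reaches D, and 13 semitones makes it D4.
C4: a ninth up reaches D, and 13 semitones makes it Db5.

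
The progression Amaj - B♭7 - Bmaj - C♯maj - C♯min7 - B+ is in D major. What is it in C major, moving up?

Gmaj Ab7 Amaj Bmaj Bmin7 A+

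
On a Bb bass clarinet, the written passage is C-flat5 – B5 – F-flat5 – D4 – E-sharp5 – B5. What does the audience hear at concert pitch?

The Bb bass clarinet sounds a major ninth below written, so transpose each written note down a major ninth.
Cb5 -> Bbb3
B5 -> A4
Fb5 -> Ebb4
D4 -> C3
E#5 -> D#4
B5 -> A4

Bbb3 A4 Ebb4 C3 D#4 A4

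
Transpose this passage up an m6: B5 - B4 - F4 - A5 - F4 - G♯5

B5: a sixth up reaches G, and 8 semitones makes it G6.
A minor sixth up from B4 gives G5.
F4: a sixth up reaches D, and 8 semitones makes it Db5.
A5: a sixth up reaches F, and 8 semitones makes it F6.
F4: a sixth up reaches D, and 8 semitones makes it Db5.
G#5: a sixth up reaches E, and 8 semitones makes it E6.

G6 G5 Db5 F6 Db5 E6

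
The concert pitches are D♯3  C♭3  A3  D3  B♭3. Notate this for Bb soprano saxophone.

E#3 Db3 B3 E3 C4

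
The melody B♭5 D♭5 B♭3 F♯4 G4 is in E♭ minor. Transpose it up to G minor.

D6 F5 D4 A#4 B4

E♭ minor to G minor up is a major third, so every note moves up by that interval.
Bb5 to D6
Db5 to F5
Bb3 to D4
F#4 to A#4
G4 to B4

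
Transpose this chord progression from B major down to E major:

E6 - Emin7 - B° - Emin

A6 Amin7 E° Amin

B major down to E major is a perfect fifth; each chord root moves by that interval while the quality stays the same.
E6: root E down a perfect fifth → A, giving A6.
Emin7: root E down a perfect fifth → A, giving Amin7.
B°: root B down a perfect fifth → E, giving E°.
Emin: root E down a perfect fifth → A, giving Amin.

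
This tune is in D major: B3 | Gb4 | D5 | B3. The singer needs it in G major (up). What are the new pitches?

E4 Cb5 G5 E4

D major to G major up is a perfect fourth, so every note moves up by that interval.
B3 becomes E4
Gb4 becomes Cb5
D5 becomes G5
B3 becomes E4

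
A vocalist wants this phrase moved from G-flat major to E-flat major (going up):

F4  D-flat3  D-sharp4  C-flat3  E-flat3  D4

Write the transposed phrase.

From G-flat up to E-flat is a major sixth; apply that to each pitch.
F4 → D5
Db3 → Bb3
D#4 → B#4
Cb3 → Ab3
Eb3 → C4
D4 → B4

D5 Bb3 B#4 Ab3 C4 B4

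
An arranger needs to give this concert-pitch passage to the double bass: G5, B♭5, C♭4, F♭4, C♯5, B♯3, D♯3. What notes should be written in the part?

The double bass sounds a perfect octave below written, so the written part must be a perfect octave above concert — transpose each note up.
G5 becomes G6
Bb5 becomes Bb6
Cb4 becomes Cb5
Fb4 becomes Fb5
C#5 becomes C#6
B#3 becomes B#4
D#3 becomes D#4

G6 Bb6 Cb5 Fb5 C#6 B#4 D#4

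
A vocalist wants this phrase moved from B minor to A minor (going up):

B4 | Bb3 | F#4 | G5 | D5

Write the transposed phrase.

A5 Ab4 E5 F6 C6

From B up to A is a minor seventh; apply that to each pitch.
B4 becomes A5
Bb3 becomes Ab4
F#4 becomes E5
G5 becomes F6
D5 becomes C6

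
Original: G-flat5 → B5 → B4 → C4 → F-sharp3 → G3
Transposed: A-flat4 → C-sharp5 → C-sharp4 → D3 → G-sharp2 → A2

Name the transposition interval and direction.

down a minor seventh

From Gb5 to Ab4 is 7 letter names — a seventh of some quality.
Ab4 to Gb5 is 10 semitones, which makes it a minor seventh; the second version is lower, so the direction is down.
Checking another pair — G3 → A2 — gives the same interval.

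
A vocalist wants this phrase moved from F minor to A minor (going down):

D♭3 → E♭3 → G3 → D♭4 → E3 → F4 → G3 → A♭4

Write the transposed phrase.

F2 G2 B2 F3 G#2 A3 B2 C4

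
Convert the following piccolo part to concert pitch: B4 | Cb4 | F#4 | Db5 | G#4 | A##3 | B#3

B5 Cb5 F#5 Db6 G#5 A##4 B#4

Written C4 on the piccolo sounds as C5, a perfect octave higher; apply that shift to every note.
B4 gives B5
Cb4 gives Cb5
F#4 gives F#5
Db5 gives Db6
G#4 gives G#5
A##3 gives A##4
B#3 gives B#4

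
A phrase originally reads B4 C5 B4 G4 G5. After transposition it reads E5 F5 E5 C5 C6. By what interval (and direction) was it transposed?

up a perfect fourth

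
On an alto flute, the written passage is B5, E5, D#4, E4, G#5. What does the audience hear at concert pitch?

F#5 B4 A#3 B3 D#5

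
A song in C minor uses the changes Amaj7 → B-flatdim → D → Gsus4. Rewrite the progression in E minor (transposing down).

C#maj7 Ddim F# Bsus4

C minor down to E minor is a minor sixth; each chord root moves by that interval while the quality stays the same.
Amaj7: root A down a minor sixth → C#, giving C#maj7.
B-flatdim: root B-flat down a minor sixth → D, giving Ddim.
D: root D down a minor sixth → F#, giving F#.
Gsus4: root G down a minor sixth → B, giving Bsus4.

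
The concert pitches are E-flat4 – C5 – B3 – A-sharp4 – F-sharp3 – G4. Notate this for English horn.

Bb4 G5 F#4 E#5 C#4 D5

Written C4 sounds as F3 on the English horn, so concert pitches are written a perfect fifth up.
Eb4 -> Bb4
C5 -> G5
B3 -> F#4
A#4 -> E#5
F#3 -> C#4
G4 -> D5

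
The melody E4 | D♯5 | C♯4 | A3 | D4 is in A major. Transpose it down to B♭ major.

A major to B♭ major down is a major seventh, so every note moves down by that interval.
E4 to F3
D#5 to E4
C#4 to D3
A3 to Bb2
D4 to Eb3

F3 E4 D3 Bb2 Eb3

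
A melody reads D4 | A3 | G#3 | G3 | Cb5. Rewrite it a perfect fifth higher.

A4 E4 D#4 D4 Gb5

A perfect fifth up from D4 gives A4.
A perfect fifth up from A3 gives E4.
G#3 up a perfect fifth is D#4.
G3 up a perfect fifth is D4.
A perfect fifth up from Cb5 gives Gb5.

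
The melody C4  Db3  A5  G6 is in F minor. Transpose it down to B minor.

F#3 G2 D#5 C#6

From F down to B is a diminished fifth; apply that to each pitch.
C4 gives F#3
Db3 gives G2
A5 gives D#5
G6 gives C#6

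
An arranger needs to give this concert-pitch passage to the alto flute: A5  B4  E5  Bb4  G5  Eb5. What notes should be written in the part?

D6 E5 A5 Eb5 C6 Ab5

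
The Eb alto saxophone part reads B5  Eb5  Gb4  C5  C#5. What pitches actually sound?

Written C4 on the Eb alto saxophone sounds as Eb3, a major sixth lower; apply that shift to every note.
B5 → D5
Eb5 → Gb4
Gb4 → Bbb3
C5 → Eb4
C#5 → E4

D5 Gb4 Bbb3 Eb4 E4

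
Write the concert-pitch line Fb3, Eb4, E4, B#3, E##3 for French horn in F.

The French horn in F sounds a perfect fifth below written, so the written part must be a perfect fifth above concert — transpose each note up.
Fb3 -> Cb4
Eb4 -> Bb4
E4 -> B4
B#3 -> F##4
E##3 -> B##3

Cb4 Bb4 B4 F##4 B##3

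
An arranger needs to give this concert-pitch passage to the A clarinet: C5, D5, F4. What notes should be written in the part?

Written C4 sounds as A3 on the A clarinet, so concert pitches are written a minor third up.
C5 → Eb5
D5 → F5
F4 → Ab4

Eb5 F5 Ab4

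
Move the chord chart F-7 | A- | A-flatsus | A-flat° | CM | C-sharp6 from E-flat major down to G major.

A-7 C#- Csus C° EM E#6

E-flat major down to G major is a minor sixth; each chord root moves by that interval while the quality stays the same.
F-7: root F down a minor sixth → A, giving A-7.
A-: root A down a minor sixth → C#, giving C#-.
A-flatsus: root A-flat down a minor sixth → C, giving Csus.
A-flat°: root A-flat down a minor sixth → C, giving C°.
CM: root C down a minor sixth → E, giving EM.
C-sharp6: root C-sharp down a minor sixth → E#, giving E#6.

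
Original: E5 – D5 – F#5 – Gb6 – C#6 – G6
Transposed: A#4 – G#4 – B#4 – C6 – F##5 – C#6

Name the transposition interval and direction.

down a diminished fifth

From E5 to A#4 is 5 letter names — a fifth of some quality.
A#4 to E5 is 6 semitones, which makes it a diminished fifth; the second version is lower, so the direction is down.
Checking another pair — G6 → C#6 — gives the same interval.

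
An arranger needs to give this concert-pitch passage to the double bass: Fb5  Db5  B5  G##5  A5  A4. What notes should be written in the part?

The double bass sounds a perfect octave below written, so the written part must be a perfect octave above concert — transpose each note up.
Fb5 gives Fb6
Db5 gives Db6
B5 gives B6
G##5 gives G##6
A5 gives A6
A4 gives A5

Fb6 Db6 B6 G##6 A6 A5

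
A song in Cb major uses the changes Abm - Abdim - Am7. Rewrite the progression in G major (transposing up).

Em Edim E#m7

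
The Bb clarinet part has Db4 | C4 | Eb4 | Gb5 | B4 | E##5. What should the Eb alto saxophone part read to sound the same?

Ab4 G4 Bb4 Db6 F#5 B##5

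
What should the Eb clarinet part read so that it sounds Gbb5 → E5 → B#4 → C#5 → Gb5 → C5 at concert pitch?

Ebb5 C#5 G##4 A#4 Eb5 A4

Written C4 sounds as Eb4 on the Eb clarinet, so concert pitches are written a minor third down.
Gbb5 -> Ebb5
E5 -> C#5
B#4 -> G##4
C#5 -> A#4
Gb5 -> Eb5
C5 -> A4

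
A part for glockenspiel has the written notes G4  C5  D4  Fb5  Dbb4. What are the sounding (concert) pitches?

G6 C7 D6 Fb7 Dbb6

The glockenspiel sounds a perfect fifteenth above written, so transpose each written note up a perfect fifteenth.
G4 becomes G6
C5 becomes C7
D4 becomes D6
Fb5 becomes Fb7
Dbb4 becomes Dbb6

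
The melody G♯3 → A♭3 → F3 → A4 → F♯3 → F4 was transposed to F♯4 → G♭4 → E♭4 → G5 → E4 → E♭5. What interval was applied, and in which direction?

From G#3 to F#4 is 7 letter names — a seventh of some quality.
G#3 to F#4 is 10 semitones, which makes it a minor seventh; the second version is higher, so the direction is up.
Checking another pair — F4 → Eb5 — gives the same interval.

up a minor seventh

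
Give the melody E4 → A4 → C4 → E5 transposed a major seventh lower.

F3 Bb3 Db3 F4

E4: a seventh down reaches F, and 11 semitones makes it F3.
A4: a seventh down reaches B, and 11 semitones makes it Bb3.
C4 down a major seventh is Db3.
A major seventh down from E5 gives F4.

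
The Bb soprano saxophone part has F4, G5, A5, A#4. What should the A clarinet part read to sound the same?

First find concert pitch: the Bb soprano saxophone sounds a major second below written, so F4 G5 A5 A#4 sounds Eb4 F5 G5 G#4.
Then write for A clarinet: it sounds a minor third below written, so the part must be a minor third above concert.
Eb4 → Gb4
F5 → Ab5
G5 → Bb5
G#4 → B4

Gb4 Ab5 Bb5 B4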